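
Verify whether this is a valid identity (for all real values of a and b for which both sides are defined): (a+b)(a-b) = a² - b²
Claim: (a+b)(a-b) = a² - b².
Reasoning: Expand: (a+b)(a-b) = a² - ab + ba - b² = a² - b² (the cross terms cancel).
So the two sides agree for all real values of a and b for which both sides are defined.

Conclusion: Yes, this is an identity.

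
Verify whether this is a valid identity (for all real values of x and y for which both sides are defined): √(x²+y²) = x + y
Claim: √(x²+y²) = x + y.
Test a specific point where both sides are defined: x = -1, y = 1.
LHS = √(x²+y²) ≈ 1.4142
RHS = x + y ≈ 0.0000
Since 1.4142 ≠ 0.0000, the equation fails at this point, so it cannot hold for all real values of x and y for which both sides are defined.
(x+y)² = x² + 2xy + y², not x² + y², so the square root does not split this way.

Conclusion: No, this is NOT an identity.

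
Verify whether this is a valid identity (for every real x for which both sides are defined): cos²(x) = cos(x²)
Claim: cos²(x) = cos(x²).
Test a specific point where both sides are defined: x = π/6.
LHS = cos²(x) ≈ 0.7500
RHS = cos(x²) ≈ 0.9627
Since 0.7500 ≠ 0.9627, the equation fails at this point, so it cannot hold for every real x for which both sides are defined.
cos²(x) means (cos x)², squaring the output; cos(x²) squares the input. These are different functions.

Conclusion: No, this is NOT an identity.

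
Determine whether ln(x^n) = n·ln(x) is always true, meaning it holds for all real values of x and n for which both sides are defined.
Claim: ln(x^n) = n·ln(x).
Reasoning: The right side requires x > 0. For x > 0, x^n = (e^(ln x))^n = e^(n·ln x), so taking ln of both sides gives ln(x^n) = n·ln(x).
So the two sides agree for all real values of x and n for which both sides are defined.

Conclusion: Yes, this is an identity.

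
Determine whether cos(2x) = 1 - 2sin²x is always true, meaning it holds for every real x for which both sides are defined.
Yes, this is an identity.

Claim: cos(2x) = 1 - 2sin²x.
Reasoning: cos(2x) = cos²x - sin²x. Replace cos²x by 1 - sin²x: (1 - sin²x) - sin²x = 1 - 2sin²x.
So the two sides agree for every real x for which both sides are defined.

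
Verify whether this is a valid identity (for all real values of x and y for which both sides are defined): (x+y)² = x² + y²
No, this is NOT an identity.

Claim: (x+y)² = x² + y².
Test a specific point where both sides are defined: x = -2, y = 1.
LHS = (x+y)² ≈ 1.0000
RHS = x² + y² ≈ 5.0000
Since 1.0000 ≠ 5.0000, the equation fails at this point, so it cannot hold for all real values of x and y for which both sides are defined.
The correct expansion is (x+y)² = x² + 2xy + y²; the cross term 2xy is missing.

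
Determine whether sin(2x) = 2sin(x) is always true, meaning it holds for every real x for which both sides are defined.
No, this is NOT an identity.

Claim: sin(2x) = 2sin(x).
Test a specific point where both sides are defined: x = -π/2.
LHS = sin(2x) ≈ 0.0000
RHS = 2sin(x) ≈ -2.0000
Since 0.0000 ≠ -2.0000, the equation fails at this point, so it cannot hold for every real x for which both sides are defined.
The correct double-angle formula is sin(2x) = 2sin(x)cos(x).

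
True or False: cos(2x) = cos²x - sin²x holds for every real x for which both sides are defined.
Claim: cos(2x) = cos²x - sin²x.
Reasoning: Put y = x in the addition formula cos(x+y) = cos(x)cos(y) - sin(x)sin(y): cos(2x) = cos²x - sin²x.
So the two sides agree for every real x for which both sides are defined.

Conclusion: True.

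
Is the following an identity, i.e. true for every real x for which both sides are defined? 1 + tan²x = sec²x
Claim: 1 + tan²x = sec²x.
Reasoning: Start from sin²x + cos²x = 1 and divide every term by cos²x (allowed wherever tan x and sec x are defined): tan²x + 1 = 1/cos²x = sec²x.
So the two sides agree for every real x for which both sides are defined.

Conclusion: Yes, this is an identity.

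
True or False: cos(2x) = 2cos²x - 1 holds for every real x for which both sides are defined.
True.

Claim: cos(2x) = 2cos²x - 1.
Reasoning: cos(2x) = cos²x - sin²x. Replace sin²x by 1 - cos²x: cos²x - (1 - cos²x) = 2cos²x - 1.
So the two sides agree for every real x for which both sides are defined.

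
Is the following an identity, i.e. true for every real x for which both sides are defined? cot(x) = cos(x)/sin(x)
Yes, this is an identity.

Claim: cot(x) = cos(x)/sin(x).
Reasoning: cot(x) is defined as 1/tan(x) = 1/(sin(x)/cos(x)) = cos(x)/sin(x), wherever sin(x) ≠ 0.
So the two sides agree for every real x for which both sides are defined.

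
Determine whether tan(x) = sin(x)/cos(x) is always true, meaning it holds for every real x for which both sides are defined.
Claim: tan(x) = sin(x)/cos(x).
Reasoning: For an angle x whose terminal point on the unit circle is (cos x, sin x), tan(x) is defined as the ratio (second coordinate)/(first coordinate) = sin(x)/cos(x), wherever cos(x) ≠ 0.
So the two sides agree for every real x for which both sides are defined.

Conclusion: Yes, this is an identity.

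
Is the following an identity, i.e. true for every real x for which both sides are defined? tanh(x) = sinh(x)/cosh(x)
Yes, this is an identity.

Claim: tanh(x) = sinh(x)/cosh(x).
Reasoning: tanh(x) is defined as sinh(x)/cosh(x) = (e^x - e^-x)/(e^x + e^-x); cosh(x) ≥ 1 is never zero, so this holds for every real x.
So the two sides agree for every real x for which both sides are defined.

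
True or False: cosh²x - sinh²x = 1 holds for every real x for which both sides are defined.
True.

Claim: cosh²x - sinh²x = 1.
Reasoning: With cosh(x) = (e^x + e^-x)/2 and sinh(x) = (e^x - e^-x)/2: cosh²x = (e^(2x) + 2 + e^(-2x))/4 and sinh²x = (e^(2x) - 2 + e^(-2x))/4. Subtracting leaves 4/4 = 1.
So the two sides agree for every real x for which both sides are defined.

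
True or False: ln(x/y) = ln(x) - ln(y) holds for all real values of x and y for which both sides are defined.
Claim: ln(x/y) = ln(x) - ln(y).
Reasoning: Both sides are simultaneously defined only when x, y > 0. Write x = e^p, y = e^q. Then x/y = e^(p-q), so ln(x/y) = p - q = ln(x) - ln(y).
So the two sides agree for all real values of x and y for which both sides are defined.

Conclusion: True.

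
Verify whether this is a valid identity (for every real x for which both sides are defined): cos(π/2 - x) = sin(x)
Yes, this is an identity.

Claim: cos(π/2 - x) = sin(x).
Reasoning: Use cos(u - v) = cos(u)cos(v) + sin(u)sin(v) with u = π/2, v = x: cos(π/2)cos(x) + sin(π/2)sin(x) = 0·cos(x) + 1·sin(x) = sin(x).
So the two sides agree for every real x for which both sides are defined.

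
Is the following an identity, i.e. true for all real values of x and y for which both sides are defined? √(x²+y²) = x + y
Claim: √(x²+y²) = x + y.
Test a specific point where both sides are defined: x = 3, y = 3/2.
LHS = √(x²+y²) ≈ 3.3541
RHS = x + y ≈ 4.5000
Since 3.3541 ≠ 4.5000, the equation fails at this point, so it cannot hold for all real values of x and y for which both sides are defined.
(x+y)² = x² + 2xy + y², not x² + y², so the square root does not split this way.

Conclusion: No, this is NOT an identity.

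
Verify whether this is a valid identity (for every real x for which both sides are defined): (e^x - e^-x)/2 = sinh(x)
Yes, this is an identity.

Claim: (e^x - e^-x)/2 = sinh(x).
Reasoning: This is exactly the definition of the hyperbolic sine: sinh(x) := (e^x - e^-x)/2.
So the two sides agree for every real x for which both sides are defined.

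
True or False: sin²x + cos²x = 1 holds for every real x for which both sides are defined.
True.

Claim: sin²x + cos²x = 1.
Reasoning: The point (cos x, sin x) lies on the unit circle X² + Y² = 1, so cos²x + sin²x = 1 for every real x.
So the two sides agree for every real x for which both sides are defined.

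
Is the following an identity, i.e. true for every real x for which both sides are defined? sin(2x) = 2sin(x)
No, this is NOT an identity.

Claim: sin(2x) = 2sin(x).
Test a specific point where both sides are defined: x = -π/6.
LHS = sin(2x) ≈ -0.8660
RHS = 2sin(x) ≈ -1.0000
Since -0.8660 ≠ -1.0000, the equation fails at this point, so it cannot hold for every real x for which both sides are defined.
The correct double-angle formula is sin(2x) = 2sin(x)cos(x).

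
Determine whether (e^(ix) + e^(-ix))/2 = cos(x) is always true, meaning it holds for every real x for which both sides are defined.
Yes, this is an identity.

Claim: (e^(ix) + e^(-ix))/2 = cos(x).
Reasoning: By Euler's formula e^(ix) = cos(x) + i·sin(x) and e^(-ix) = cos(x) - i·sin(x). Adding cancels the sine terms: e^(ix) + e^(-ix) = 2cos(x); divide by 2.
So the two sides agree for every real x for which both sides are defined.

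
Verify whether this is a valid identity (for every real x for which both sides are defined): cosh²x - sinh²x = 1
Claim: cosh²x - sinh²x = 1.
Reasoning: With cosh(x) = (e^x + e^-x)/2 and sinh(x) = (e^x - e^-x)/2: cosh²x = (e^(2x) + 2 + e^(-2x))/4 and sinh²x = (e^(2x) - 2 + e^(-2x))/4. Subtracting leaves 4/4 = 1.
So the two sides agree for every real x for which both sides are defined.

Conclusion: Yes, this is an identity.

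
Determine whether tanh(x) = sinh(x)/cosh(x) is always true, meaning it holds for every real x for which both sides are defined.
Claim: tanh(x) = sinh(x)/cosh(x).
Reasoning: tanh(x) is defined as sinh(x)/cosh(x) = (e^x - e^-x)/(e^x + e^-x); cosh(x) ≥ 1 is never zero, so this holds for every real x.
So the two sides agree for every real x for which both sides are defined.

Conclusion: Yes, this is an identity.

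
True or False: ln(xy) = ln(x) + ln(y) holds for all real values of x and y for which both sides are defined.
Claim: ln(xy) = ln(x) + ln(y).
Reasoning: Both sides are simultaneously defined only when x, y > 0. Write x = e^p, y = e^q (p = ln x, q = ln y). Then xy = e^p · e^q = e^(p+q), so ln(xy) = p + q = ln(x) + ln(y).
So the two sides agree for all real values of x and y for which both sides are defined.

Conclusion: True.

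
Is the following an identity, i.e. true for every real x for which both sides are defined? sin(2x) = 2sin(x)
No, this is NOT an identity.

Claim: sin(2x) = 2sin(x).
Test a specific point where both sides are defined: x = -π/3.
LHS = sin(2x) ≈ -0.8660
RHS = 2sin(x) ≈ -1.7321
Since -0.8660 ≠ -1.7321, the equation fails at this point, so it cannot hold for every real x for which both sides are defined.
The correct double-angle formula is sin(2x) = 2sin(x)cos(x).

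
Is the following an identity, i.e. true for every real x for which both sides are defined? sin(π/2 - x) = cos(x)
Claim: sin(π/2 - x) = cos(x).
Reasoning: Use sin(u - v) = sin(u)cos(v) - cos(u)sin(v) with u = π/2, v = x: sin(π/2)cos(x) - cos(π/2)sin(x) = 1·cos(x) - 0·sin(x) = cos(x).
So the two sides agree for every real x for which both sides are defined.

Conclusion: Yes, this is an identity.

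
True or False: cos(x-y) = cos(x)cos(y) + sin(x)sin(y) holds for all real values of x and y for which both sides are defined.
Claim: cos(x-y) = cos(x)cos(y) + sin(x)sin(y).
Reasoning: Replace y by -y in cos(x+y) = cos(x)cos(y) - sin(x)sin(y) and use cos(-y) = cos(y), sin(-y) = -sin(y): cos(x-y) = cos(x)cos(y) + sin(x)sin(y).
So the two sides agree for all real values of x and y for which both sides are defined.

Conclusion: True.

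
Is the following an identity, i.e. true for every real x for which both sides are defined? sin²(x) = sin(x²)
No, this is NOT an identity.

Claim: sin²(x) = sin(x²).
Test a specific point where both sides are defined: x = π/4.
LHS = sin²(x) ≈ 0.5000
RHS = sin(x²) ≈ 0.5785
Since 0.5000 ≠ 0.5785, the equation fails at this point, so it cannot hold for every real x for which both sides are defined.
sin²(x) means (sin x)², squaring the output; sin(x²) squares the input. These are different functions.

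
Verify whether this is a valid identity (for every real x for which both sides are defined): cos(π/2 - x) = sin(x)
Claim: cos(π/2 - x) = sin(x).
Reasoning: Use cos(u - v) = cos(u)cos(v) + sin(u)sin(v) with u = π/2, v = x: cos(π/2)cos(x) + sin(π/2)sin(x) = 0·cos(x) + 1·sin(x) = sin(x).
So the two sides agree for every real x for which both sides are defined.

Conclusion: Yes, this is an identity.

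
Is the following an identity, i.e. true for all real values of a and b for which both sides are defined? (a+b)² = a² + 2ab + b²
Claim: (a+b)² = a² + 2ab + b².
Reasoning: Expand: (a+b)² = (a+b)(a+b) = a·a + a·b + b·a + b·b = a² + 2ab + b².
So the two sides agree for all real values of a and b for which both sides are defined.

Conclusion: Yes, this is an identity.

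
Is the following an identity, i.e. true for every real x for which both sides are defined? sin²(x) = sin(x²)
No, this is NOT an identity.

Claim: sin²(x) = sin(x²).
Test a specific point where both sides are defined: x = π/3.
LHS = sin²(x) ≈ 0.7500
RHS = sin(x²) ≈ 0.8897
Since 0.7500 ≠ 0.8897, the equation fails at this point, so it cannot hold for every real x for which both sides are defined.
sin²(x) means (sin x)², squaring the output; sin(x²) squares the input. These are different functions.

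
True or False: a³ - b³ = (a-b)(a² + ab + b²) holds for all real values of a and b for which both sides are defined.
Claim: a³ - b³ = (a-b)(a² + ab + b²).
Reasoning: Expand the right side: (a-b)(a² + ab + b²) = a³ + a²b + ab² - a²b - ab² - b³ = a³ - b³ (the middle terms cancel in pairs).
So the two sides agree for all real values of a and b for which both sides are defined.

Conclusion: True.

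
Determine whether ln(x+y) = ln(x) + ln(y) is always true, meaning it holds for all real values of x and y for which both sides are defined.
Claim: ln(x+y) = ln(x) + ln(y).
Test a specific point where both sides are defined: x = 1, y = 5.
LHS = ln(x+y) ≈ 1.7918
RHS = ln(x) + ln(y) ≈ 1.6094
Since 1.7918 ≠ 1.6094, the equation fails at this point, so it cannot hold for all real values of x and y for which both sides are defined.
ln(x) + ln(y) = ln(xy), not ln(x+y).

Conclusion: No, this is NOT an identity.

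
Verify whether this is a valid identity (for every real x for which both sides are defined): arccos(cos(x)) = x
No, this is NOT an identity.

Claim: arccos(cos(x)) = x.
Test a specific point where both sides are defined: x = -π/2.
LHS = arccos(cos(x)) ≈ 1.5708
RHS = x ≈ -1.5708
Since 1.5708 ≠ -1.5708, the equation fails at this point, so it cannot hold for every real x for which both sides are defined.
arccos only returns values in [0, π], so arccos(cos(x)) = x holds only for x in that interval, not for all real x.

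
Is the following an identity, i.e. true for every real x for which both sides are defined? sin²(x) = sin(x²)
Claim: sin²(x) = sin(x²).
Test a specific point where both sides are defined: x = -π/3.
LHS = sin²(x) ≈ 0.7500
RHS = sin(x²) ≈ 0.8897
Since 0.7500 ≠ 0.8897, the equation fails at this point, so it cannot hold for every real x for which both sides are defined.
sin²(x) means (sin x)², squaring the output; sin(x²) squares the input. These are different functions.

Conclusion: No, this is NOT an identity.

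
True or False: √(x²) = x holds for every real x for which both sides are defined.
Claim: √(x²) = x.
Test a specific point where both sides are defined: x = -1.
LHS = √(x²) ≈ 1.0000
RHS = x ≈ -1.0000
Since 1.0000 ≠ -1.0000, the equation fails at this point, so it cannot hold for every real x for which both sides are defined.
√(x²) = |x|, which differs from x whenever x < 0 (both sides are defined for every real x).

Conclusion: False.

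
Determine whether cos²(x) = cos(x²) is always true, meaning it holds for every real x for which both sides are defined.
Claim: cos²(x) = cos(x²).
Test a specific point where both sides are defined: x = π.
LHS = cos²(x) ≈ 1.0000
RHS = cos(x²) ≈ -0.9027
Since 1.0000 ≠ -0.9027, the equation fails at this point, so it cannot hold for every real x for which both sides are defined.
cos²(x) means (cos x)², squaring the output; cos(x²) squares the input. These are different functions.

Conclusion: No, this is NOT an identity.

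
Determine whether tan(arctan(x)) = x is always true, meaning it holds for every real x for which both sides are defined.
Claim: tan(arctan(x)) = x.
Reasoning: For every real x, arctan(x) is by definition the angle in (-π/2, π/2) whose tangent equals x. Taking the tangent of that angle returns x.
So the two sides agree for every real x for which both sides are defined.

Conclusion: Yes, this is an identity.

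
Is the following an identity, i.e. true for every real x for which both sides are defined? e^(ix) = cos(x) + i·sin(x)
Yes, this is an identity.

Claim: e^(ix) = cos(x) + i·sin(x).
Reasoning: Euler's formula. Expand e^(ix) = Σ (ix)^k / k!. Since i² = -1, the even-k terms are Σ (-1)^m x^(2m)/(2m)! = cos(x) and the odd-k terms are i · Σ (-1)^m x^(2m+1)/(2m+1)! = i·sin(x).
So the two sides agree for every real x for which both sides are defined.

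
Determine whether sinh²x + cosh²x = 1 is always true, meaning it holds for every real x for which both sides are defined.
Claim: sinh²x + cosh²x = 1.
Test a specific point where both sides are defined: x = -2.
LHS = sinh²x + cosh²x ≈ 27.3082
RHS = 1 ≈ 1.0000
Since 27.3082 ≠ 1.0000, the equation fails at this point, so it cannot hold for every real x for which both sides are defined.
The correct hyperbolic identity is cosh²x - sinh²x = 1 (a difference); the sum sinh²x + cosh²x equals cosh(2x).

Conclusion: No, this is NOT an identity.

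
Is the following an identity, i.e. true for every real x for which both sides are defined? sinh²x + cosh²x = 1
No, this is NOT an identity.

Claim: sinh²x + cosh²x = 1.
Test a specific point where both sides are defined: x = 1/2.
LHS = sinh²x + cosh²x ≈ 1.5431
RHS = 1 ≈ 1.0000
Since 1.5431 ≠ 1.0000, the equation fails at this point, so it cannot hold for every real x for which both sides are defined.
The correct hyperbolic identity is cosh²x - sinh²x = 1 (a difference); the sum sinh²x + cosh²x equals cosh(2x).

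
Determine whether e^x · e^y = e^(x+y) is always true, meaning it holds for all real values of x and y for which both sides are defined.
Yes, this is an identity.

Claim: e^x · e^y = e^(x+y).
Reasoning: This is the law of exponents for a common base: multiplying powers adds exponents. E.g. from the series, (Σ x^j/j!)(Σ y^k/k!) = Σ_m (Σ_{j+k=m} x^j y^k/(j!k!)) = Σ_m (x+y)^m/m! by the binomial theorem.
So the two sides agree for all real values of x and y for which both sides are defined.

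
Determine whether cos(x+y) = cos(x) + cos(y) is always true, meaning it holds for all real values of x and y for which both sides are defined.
No, this is NOT an identity.

Claim: cos(x+y) = cos(x) + cos(y).
Test a specific point where both sides are defined: x = -π/3, y = 3π/4.
LHS = cos(x+y) ≈ 0.2588
RHS = cos(x) + cos(y) ≈ -0.2071
Since 0.2588 ≠ -0.2071, the equation fails at this point, so it cannot hold for all real values of x and y for which both sides are defined.
The correct expansion is cos(x+y) = cos(x)cos(y) - sin(x)sin(y); cosine is not additive.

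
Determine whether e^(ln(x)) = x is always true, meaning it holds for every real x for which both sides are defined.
Claim: e^(ln(x)) = x.
Reasoning: For x > 0, ln(x) is by definition the exponent p such that e^p = x. Raising e to that exponent therefore returns x: e^(ln x) = x.
So the two sides agree for every real x for which both sides are defined.

Conclusion: Yes, this is an identity.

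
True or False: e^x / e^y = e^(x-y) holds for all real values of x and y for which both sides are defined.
True.

Claim: e^x / e^y = e^(x-y).
Reasoning: 1/e^y = e^(-y), so e^x / e^y = e^x · e^(-y) = e^(x + (-y)) = e^(x-y) by the product rule for exponents.
So the two sides agree for all real values of x and y for which both sides are defined.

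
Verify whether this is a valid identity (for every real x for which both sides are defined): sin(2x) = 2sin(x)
Claim: sin(2x) = 2sin(x).
Test a specific point where both sides are defined: x = π/3.
LHS = sin(2x) ≈ 0.8660
RHS = 2sin(x) ≈ 1.7321
Since 0.8660 ≠ 1.7321, the equation fails at this point, so it cannot hold for every real x for which both sides are defined.
The correct double-angle formula is sin(2x) = 2sin(x)cos(x).

Conclusion: No, this is NOT an identity.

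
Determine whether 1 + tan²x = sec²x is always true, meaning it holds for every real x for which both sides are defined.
Yes, this is an identity.

Claim: 1 + tan²x = sec²x.
Reasoning: Start from sin²x + cos²x = 1 and divide every term by cos²x (allowed wherever tan x and sec x are defined): tan²x + 1 = 1/cos²x = sec²x.
So the two sides agree for every real x for which both sides are defined.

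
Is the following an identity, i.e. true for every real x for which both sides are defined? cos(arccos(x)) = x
Claim: cos(arccos(x)) = x.
Reasoning: For -1 ≤ x ≤ 1 (where arccos is defined), arccos(x) is by definition an angle whose cosine equals x. Taking the cosine of that angle returns x. (Note the other order, arccos(cos x) = x, is NOT an identity.)
So the two sides agree for every real x for which both sides are defined.

Conclusion: Yes, this is an identity.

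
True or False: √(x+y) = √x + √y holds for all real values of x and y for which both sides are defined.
False.

Claim: √(x+y) = √x + √y.
Test a specific point where both sides are defined: x = 3, y = 1.
LHS = √(x+y) ≈ 2.0000
RHS = √x + √y ≈ 2.7321
Since 2.0000 ≠ 2.7321, the equation fails at this point, so it cannot hold for all real values of x and y for which both sides are defined.
Squaring the right side gives x + 2√(xy) + y, not x + y.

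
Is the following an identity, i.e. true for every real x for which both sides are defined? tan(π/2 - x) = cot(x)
Claim: tan(π/2 - x) = cot(x).
Reasoning: tan(π/2 - x) = sin(π/2 - x)/cos(π/2 - x) = cos(x)/sin(x) = cot(x), using the cofunction identities sin(π/2 - x) = cos(x) and cos(π/2 - x) = sin(x).
So the two sides agree for every real x for which both sides are defined.

Conclusion: Yes, this is an identity.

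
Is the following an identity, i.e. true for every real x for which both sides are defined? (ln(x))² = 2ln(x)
Claim: (ln(x))² = 2ln(x).
Test a specific point where both sides are defined: x = 3.
LHS = (ln(x))² ≈ 1.2069
RHS = 2ln(x) ≈ 2.1972
Since 1.2069 ≠ 2.1972, the equation fails at this point, so it cannot hold for every real x for which both sides are defined.
2ln(x) equals ln(x²), which is not the same as (ln x)².

Conclusion: No, this is NOT an identity.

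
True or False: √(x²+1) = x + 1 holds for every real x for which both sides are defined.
False.

Claim: √(x²+1) = x + 1.
Test a specific point where both sides are defined: x = 3/2.
LHS = √(x²+1) ≈ 1.8028
RHS = x + 1 ≈ 2.5000
Since 1.8028 ≠ 2.5000, the equation fails at this point, so it cannot hold for every real x for which both sides are defined.
(x+1)² = x² + 2x + 1 ≠ x² + 1 unless x = 0.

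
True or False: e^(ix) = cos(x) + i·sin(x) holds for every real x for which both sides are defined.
Claim: e^(ix) = cos(x) + i·sin(x).
Reasoning: Euler's formula. Expand e^(ix) = Σ (ix)^k / k!. Since i² = -1, the even-k terms are Σ (-1)^m x^(2m)/(2m)! = cos(x) and the odd-k terms are i · Σ (-1)^m x^(2m+1)/(2m+1)! = i·sin(x).
So the two sides agree for every real x for which both sides are defined.

Conclusion: True.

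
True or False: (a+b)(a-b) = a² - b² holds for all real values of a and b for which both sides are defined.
Claim: (a+b)(a-b) = a² - b².
Reasoning: Expand: (a+b)(a-b) = a² - ab + ba - b² = a² - b² (the cross terms cancel).
So the two sides agree for all real values of a and b for which both sides are defined.

Conclusion: True.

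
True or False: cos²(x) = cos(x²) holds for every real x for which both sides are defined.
Claim: cos²(x) = cos(x²).
Test a specific point where both sides are defined: x = -π/6.
LHS = cos²(x) ≈ 0.7500
RHS = cos(x²) ≈ 0.9627
Since 0.7500 ≠ 0.9627, the equation fails at this point, so it cannot hold for every real x for which both sides are defined.
cos²(x) means (cos x)², squaring the output; cos(x²) squares the input. These are different functions.

Conclusion: False.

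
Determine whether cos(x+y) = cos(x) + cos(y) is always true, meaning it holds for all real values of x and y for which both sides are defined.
No, this is NOT an identity.

Claim: cos(x+y) = cos(x) + cos(y).
Test a specific point where both sides are defined: x = -π/3, y = -π/2.
LHS = cos(x+y) ≈ -0.8660
RHS = cos(x) + cos(y) ≈ 0.5000
Since -0.8660 ≠ 0.5000, the equation fails at this point, so it cannot hold for all real values of x and y for which both sides are defined.
The correct expansion is cos(x+y) = cos(x)cos(y) - sin(x)sin(y); cosine is not additive.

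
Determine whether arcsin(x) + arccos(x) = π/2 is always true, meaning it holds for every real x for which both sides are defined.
Claim: arcsin(x) + arccos(x) = π/2.
Reasoning: Both sides are defined for -1 ≤ x ≤ 1. Let θ = arcsin(x), so sin θ = x and θ ∈ [-π/2, π/2]. Then cos(π/2 - θ) = sin θ = x and π/2 - θ ∈ [0, π], which is exactly the range of arccos, so arccos(x) = π/2 - θ. Adding: arcsin(x) + arccos(x) = θ + (π/2 - θ) = π/2.
So the two sides agree for every real x for which both sides are defined.

Conclusion: Yes, this is an identity.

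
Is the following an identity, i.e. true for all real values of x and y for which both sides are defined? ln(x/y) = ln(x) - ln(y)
Claim: ln(x/y) = ln(x) - ln(y).
Reasoning: Both sides are simultaneously defined only when x, y > 0. Write x = e^p, y = e^q. Then x/y = e^(p-q), so ln(x/y) = p - q = ln(x) - ln(y).
So the two sides agree for all real values of x and y for which both sides are defined.

Conclusion: Yes, this is an identity.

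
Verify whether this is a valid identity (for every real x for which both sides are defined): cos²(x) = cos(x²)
No, this is NOT an identity.

Claim: cos²(x) = cos(x²).
Test a specific point where both sides are defined: x = -π/2.
LHS = cos²(x) ≈ 0.0000
RHS = cos(x²) ≈ -0.7812
Since 0.0000 ≠ -0.7812, the equation fails at this point, so it cannot hold for every real x for which both sides are defined.
cos²(x) means (cos x)², squaring the output; cos(x²) squares the input. These are different functions.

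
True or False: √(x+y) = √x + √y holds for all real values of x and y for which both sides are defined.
Claim: √(x+y) = √x + √y.
Test a specific point where both sides are defined: x = 4, y = 4.
LHS = √(x+y) ≈ 2.8284
RHS = √x + √y ≈ 4.0000
Since 2.8284 ≠ 4.0000, the equation fails at this point, so it cannot hold for all real values of x and y for which both sides are defined.
Squaring the right side gives x + 2√(xy) + y, not x + y.

Conclusion: False.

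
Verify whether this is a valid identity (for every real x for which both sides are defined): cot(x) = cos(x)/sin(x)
Yes, this is an identity.

Claim: cot(x) = cos(x)/sin(x).
Reasoning: cot(x) is defined as 1/tan(x) = 1/(sin(x)/cos(x)) = cos(x)/sin(x), wherever sin(x) ≠ 0.
So the two sides agree for every real x for which both sides are defined.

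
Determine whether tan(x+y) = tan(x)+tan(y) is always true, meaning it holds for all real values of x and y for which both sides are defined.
Claim: tan(x+y) = tan(x)+tan(y).
Test a specific point where both sides are defined: x = -π/4, y = π/3.
LHS = tan(x+y) ≈ 0.2679
RHS = tan(x)+tan(y) ≈ 0.7321
Since 0.2679 ≠ 0.7321, the equation fails at this point, so it cannot hold for all real values of x and y for which both sides are defined.
The correct formula is tan(x+y) = (tan(x) + tan(y))/(1 - tan(x)tan(y)).

Conclusion: No, this is NOT an identity.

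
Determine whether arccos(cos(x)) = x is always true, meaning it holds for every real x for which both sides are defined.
No, this is NOT an identity.

Claim: arccos(cos(x)) = x.
Test a specific point where both sides are defined: x = -π/3.
LHS = arccos(cos(x)) ≈ 1.0472
RHS = x ≈ -1.0472
Since 1.0472 ≠ -1.0472, the equation fails at this point, so it cannot hold for every real x for which both sides are defined.
arccos only returns values in [0, π], so arccos(cos(x)) = x holds only for x in that interval, not for all real x.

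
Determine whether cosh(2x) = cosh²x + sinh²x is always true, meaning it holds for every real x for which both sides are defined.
Yes, this is an identity.

Claim: cosh(2x) = cosh²x + sinh²x.
Reasoning: cosh²x = (e^(2x) + 2 + e^(-2x))/4 and sinh²x = (e^(2x) - 2 + e^(-2x))/4. Adding gives (2e^(2x) + 2e^(-2x))/4 = (e^(2x) + e^(-2x))/2 = cosh(2x).
So the two sides agree for every real x for which both sides are defined.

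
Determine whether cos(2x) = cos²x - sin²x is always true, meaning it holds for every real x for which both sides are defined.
Claim: cos(2x) = cos²x - sin²x.
Reasoning: Put y = x in the addition formula cos(x+y) = cos(x)cos(y) - sin(x)sin(y): cos(2x) = cos²x - sin²x.
So the two sides agree for every real x for which both sides are defined.

Conclusion: Yes, this is an identity.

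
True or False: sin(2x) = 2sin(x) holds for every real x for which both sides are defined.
False.

Claim: sin(2x) = 2sin(x).
Test a specific point where both sides are defined: x = 3π/4.
LHS = sin(2x) ≈ -1.0000
RHS = 2sin(x) ≈ 1.4142
Since -1.0000 ≠ 1.4142, the equation fails at this point, so it cannot hold for every real x for which both sides are defined.
The correct double-angle formula is sin(2x) = 2sin(x)cos(x).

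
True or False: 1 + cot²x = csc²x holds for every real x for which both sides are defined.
True.

Claim: 1 + cot²x = csc²x.
Reasoning: Start from sin²x + cos²x = 1 and divide every term by sin²x (allowed wherever cot x and csc x are defined): 1 + cot²x = 1/sin²x = csc²x.
So the two sides agree for every real x for which both sides are defined.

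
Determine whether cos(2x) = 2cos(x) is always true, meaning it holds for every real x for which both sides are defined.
Claim: cos(2x) = 2cos(x).
Test a specific point where both sides are defined: x = π/2.
LHS = cos(2x) ≈ -1.0000
RHS = 2cos(x) ≈ 0.0000
Since -1.0000 ≠ 0.0000, the equation fails at this point, so it cannot hold for every real x for which both sides are defined.
The correct double-angle formula is cos(2x) = cos²x - sin²x.

Conclusion: No, this is NOT an identity.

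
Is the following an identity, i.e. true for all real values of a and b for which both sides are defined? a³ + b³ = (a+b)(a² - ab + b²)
Claim: a³ + b³ = (a+b)(a² - ab + b²).
Reasoning: Expand the right side: (a+b)(a² - ab + b²) = a³ - a²b + ab² + a²b - ab² + b³ = a³ + b³ (the middle terms cancel in pairs).
So the two sides agree for all real values of a and b for which both sides are defined.

Conclusion: Yes, this is an identity.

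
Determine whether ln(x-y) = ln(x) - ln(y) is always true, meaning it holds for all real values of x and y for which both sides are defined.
Claim: ln(x-y) = ln(x) - ln(y).
Test a specific point where both sides are defined: x = 4, y = 3.
LHS = ln(x-y) ≈ 0.0000
RHS = ln(x) - ln(y) ≈ 0.2877
Since 0.0000 ≠ 0.2877, the equation fails at this point, so it cannot hold for all real values of x and y for which both sides are defined.
ln(x) - ln(y) = ln(x/y), not ln(x-y).

Conclusion: No, this is NOT an identity.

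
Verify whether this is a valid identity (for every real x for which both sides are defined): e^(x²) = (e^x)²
No, this is NOT an identity.

Claim: e^(x²) = (e^x)².
Test a specific point where both sides are defined: x = 3.
LHS = e^(x²) ≈ 8103.0839
RHS = (e^x)² ≈ 403.4288
Since 8103.0839 ≠ 403.4288, the equation fails at this point, so it cannot hold for every real x for which both sides are defined.
(e^x)² = e^(2x), and 2x ≠ x² in general.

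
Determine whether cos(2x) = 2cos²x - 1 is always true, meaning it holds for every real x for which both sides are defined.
Yes, this is an identity.

Claim: cos(2x) = 2cos²x - 1.
Reasoning: cos(2x) = cos²x - sin²x. Replace sin²x by 1 - cos²x: cos²x - (1 - cos²x) = 2cos²x - 1.
So the two sides agree for every real x for which both sides are defined.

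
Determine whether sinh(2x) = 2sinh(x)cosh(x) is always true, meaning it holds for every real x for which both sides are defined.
Yes, this is an identity.

Claim: sinh(2x) = 2sinh(x)cosh(x).
Reasoning: 2sinh(x)cosh(x) = 2 · (e^x - e^-x)/2 · (e^x + e^-x)/2 = (e^(2x) - e^(-2x))/2 = sinh(2x).
So the two sides agree for every real x for which both sides are defined.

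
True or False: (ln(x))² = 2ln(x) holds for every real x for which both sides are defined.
Claim: (ln(x))² = 2ln(x).
Test a specific point where both sides are defined: x = 2.
LHS = (ln(x))² ≈ 0.4805
RHS = 2ln(x) ≈ 1.3863
Since 0.4805 ≠ 1.3863, the equation fails at this point, so it cannot hold for every real x for which both sides are defined.
2ln(x) equals ln(x²), which is not the same as (ln x)².

Conclusion: False.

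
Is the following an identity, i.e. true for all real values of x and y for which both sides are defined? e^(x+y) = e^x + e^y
No, this is NOT an identity.

Claim: e^(x+y) = e^x + e^y.
Test a specific point where both sides are defined: x = -1, y = 3/2.
LHS = e^(x+y) ≈ 1.6487
RHS = e^x + e^y ≈ 4.8496
Since 1.6487 ≠ 4.8496, the equation fails at this point, so it cannot hold for all real values of x and y for which both sides are defined.
The correct rule is e^(x+y) = e^x · e^y (a product, not a sum).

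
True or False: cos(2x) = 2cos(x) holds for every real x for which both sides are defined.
Claim: cos(2x) = 2cos(x).
Test a specific point where both sides are defined: x = 2π/3.
LHS = cos(2x) ≈ -0.5000
RHS = 2cos(x) ≈ -1.0000
Since -0.5000 ≠ -1.0000, the equation fails at this point, so it cannot hold for every real x for which both sides are defined.
The correct double-angle formula is cos(2x) = cos²x - sin²x.

Conclusion: False.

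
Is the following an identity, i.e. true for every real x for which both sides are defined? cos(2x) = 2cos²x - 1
Yes, this is an identity.

Claim: cos(2x) = 2cos²x - 1.
Reasoning: cos(2x) = cos²x - sin²x. Replace sin²x by 1 - cos²x: cos²x - (1 - cos²x) = 2cos²x - 1.
So the two sides agree for every real x for which both sides are defined.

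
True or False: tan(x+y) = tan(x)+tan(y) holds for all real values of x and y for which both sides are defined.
Claim: tan(x+y) = tan(x)+tan(y).
Test a specific point where both sides are defined: x = π/3, y = π/4.
LHS = tan(x+y) ≈ -3.7321
RHS = tan(x)+tan(y) ≈ 2.7321
Since -3.7321 ≠ 2.7321, the equation fails at this point, so it cannot hold for all real values of x and y for which both sides are defined.
The correct formula is tan(x+y) = (tan(x) + tan(y))/(1 - tan(x)tan(y)).

Conclusion: False.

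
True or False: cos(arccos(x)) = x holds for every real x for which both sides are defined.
True.

Claim: cos(arccos(x)) = x.
Reasoning: For -1 ≤ x ≤ 1 (where arccos is defined), arccos(x) is by definition an angle whose cosine equals x. Taking the cosine of that angle returns x. (Note the other order, arccos(cos x) = x, is NOT an identity.)
So the two sides agree for every real x for which both sides are defined.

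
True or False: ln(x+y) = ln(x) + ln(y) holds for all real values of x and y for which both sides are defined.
Claim: ln(x+y) = ln(x) + ln(y).
Test a specific point where both sides are defined: x = 5, y = 4.
LHS = ln(x+y) ≈ 2.1972
RHS = ln(x) + ln(y) ≈ 2.9957
Since 2.1972 ≠ 2.9957, the equation fails at this point, so it cannot hold for all real values of x and y for which both sides are defined.
ln(x) + ln(y) = ln(xy), not ln(x+y).

Conclusion: False.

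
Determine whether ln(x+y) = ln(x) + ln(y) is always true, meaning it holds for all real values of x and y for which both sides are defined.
Claim: ln(x+y) = ln(x) + ln(y).
Test a specific point where both sides are defined: x = 1/2, y = 2.
LHS = ln(x+y) ≈ 0.9163
RHS = ln(x) + ln(y) ≈ 0.0000
Since 0.9163 ≠ 0.0000, the equation fails at this point, so it cannot hold for all real values of x and y for which both sides are defined.
ln(x) + ln(y) = ln(xy), not ln(x+y).

Conclusion: No, this is NOT an identity.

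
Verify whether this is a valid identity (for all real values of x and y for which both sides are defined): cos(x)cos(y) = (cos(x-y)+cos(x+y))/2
Claim: cos(x)cos(y) = (cos(x-y)+cos(x+y))/2.
Reasoning: cos(x-y) = cos(x)cos(y) + sin(x)sin(y) and cos(x+y) = cos(x)cos(y) - sin(x)sin(y). Adding, cos(x-y) + cos(x+y) = 2cos(x)cos(y); divide by 2.
So the two sides agree for all real values of x and y for which both sides are defined.

Conclusion: Yes, this is an identity.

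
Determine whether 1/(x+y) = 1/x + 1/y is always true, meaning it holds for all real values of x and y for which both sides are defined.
No, this is NOT an identity.

Claim: 1/(x+y) = 1/x + 1/y.
Test a specific point where both sides are defined: x = -2, y = 1.
LHS = 1/(x+y) ≈ -1.0000
RHS = 1/x + 1/y ≈ 0.5000
Since -1.0000 ≠ 0.5000, the equation fails at this point, so it cannot hold for all real values of x and y for which both sides are defined.
1/x + 1/y = (x+y)/(xy), which is not 1/(x+y).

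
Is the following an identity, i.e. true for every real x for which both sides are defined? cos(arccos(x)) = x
Claim: cos(arccos(x)) = x.
Reasoning: For -1 ≤ x ≤ 1 (where arccos is defined), arccos(x) is by definition an angle whose cosine equals x. Taking the cosine of that angle returns x. (Note the other order, arccos(cos x) = x, is NOT an identity.)
So the two sides agree for every real x for which both sides are defined.

Conclusion: Yes, this is an identity.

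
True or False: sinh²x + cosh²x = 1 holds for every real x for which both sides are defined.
Claim: sinh²x + cosh²x = 1.
Test a specific point where both sides are defined: x = -1.
LHS = sinh²x + cosh²x ≈ 3.7622
RHS = 1 ≈ 1.0000
Since 3.7622 ≠ 1.0000, the equation fails at this point, so it cannot hold for every real x for which both sides are defined.
The correct hyperbolic identity is cosh²x - sinh²x = 1 (a difference); the sum sinh²x + cosh²x equals cosh(2x).

Conclusion: False.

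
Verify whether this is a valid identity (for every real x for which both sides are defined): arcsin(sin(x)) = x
Claim: arcsin(sin(x)) = x.
Test a specific point where both sides are defined: x = 3π/4.
LHS = arcsin(sin(x)) ≈ 0.7854
RHS = x ≈ 2.3562
Since 0.7854 ≠ 2.3562, the equation fails at this point, so it cannot hold for every real x for which both sides are defined.
arcsin only returns values in [-π/2, π/2], so arcsin(sin(x)) = x holds only for x in that interval, not for all real x.

Conclusion: No, this is NOT an identity.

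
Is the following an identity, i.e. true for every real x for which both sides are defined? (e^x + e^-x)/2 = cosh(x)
Claim: (e^x + e^-x)/2 = cosh(x).
Reasoning: This is exactly the definition of the hyperbolic cosine: cosh(x) := (e^x + e^-x)/2.
So the two sides agree for every real x for which both sides are defined.

Conclusion: Yes, this is an identity.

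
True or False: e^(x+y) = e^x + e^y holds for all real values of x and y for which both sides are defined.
Claim: e^(x+y) = e^x + e^y.
Test a specific point where both sides are defined: x = 3/2, y = 1.
LHS = e^(x+y) ≈ 12.1825
RHS = e^x + e^y ≈ 7.2000
Since 12.1825 ≠ 7.2000, the equation fails at this point, so it cannot hold for all real values of x and y for which both sides are defined.
The correct rule is e^(x+y) = e^x · e^y (a product, not a sum).

Conclusion: False.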